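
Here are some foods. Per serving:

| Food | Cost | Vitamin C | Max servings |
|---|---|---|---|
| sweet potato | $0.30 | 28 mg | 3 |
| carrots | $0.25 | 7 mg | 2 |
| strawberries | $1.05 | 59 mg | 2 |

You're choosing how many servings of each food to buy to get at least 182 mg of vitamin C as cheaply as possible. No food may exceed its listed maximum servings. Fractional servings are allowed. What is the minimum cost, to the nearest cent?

$2.64

Cost per mg of vitamin C: sweet potato $0.0107, strawberries $0.0178, carrots $0.0357.
Take 3 servings of sweet potato: +84.0 mg vitamin C for $0.90 (total $0.90, still need 98.0 mg).
Take 1.661 servings of strawberries: +98.0 mg vitamin C for $1.74 (total $2.64, still need 0.0 mg).
Greedy by cheapest-per-mg is optimal for a single linear constraint, so the minimum cost is $2.64.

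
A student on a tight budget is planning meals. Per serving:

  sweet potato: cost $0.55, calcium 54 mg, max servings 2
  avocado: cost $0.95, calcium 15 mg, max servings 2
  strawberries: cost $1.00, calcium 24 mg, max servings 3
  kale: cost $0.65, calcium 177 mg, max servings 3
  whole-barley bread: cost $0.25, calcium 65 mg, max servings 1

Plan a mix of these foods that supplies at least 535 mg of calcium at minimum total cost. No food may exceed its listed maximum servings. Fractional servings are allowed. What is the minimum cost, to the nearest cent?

$1.97

Cost per mg of calcium: kale $0.0037, whole-barley bread $0.0038, sweet potato $0.0102, strawberries $0.0417, avocado $0.0633.
Take 3 servings of kale: +531.0 mg calcium for $1.95 (total $1.95, still need 4.0 mg).
Take 0.06154 servings of whole-barley bread: +4.0 mg calcium for $0.02 (total $1.97, still need 0.0 mg).
Greedy by cheapest-per-mg is optimal for a single linear constraint, so the minimum cost is $1.97.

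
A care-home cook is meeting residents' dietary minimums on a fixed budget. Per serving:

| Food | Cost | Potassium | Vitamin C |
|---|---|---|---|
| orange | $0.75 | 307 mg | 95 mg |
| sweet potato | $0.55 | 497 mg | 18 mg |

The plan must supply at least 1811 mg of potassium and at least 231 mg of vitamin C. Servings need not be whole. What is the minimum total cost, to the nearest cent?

An LP optimum is at a vertex; with two nutrient constraints at most two foods are used. Check each candidate.
orange only: max(1811/307, 231/95) = 5.899 servings → $4.42.
sweet potato only: max(1811/497, 231/18) = 12.83 servings → $7.06.
orange + sweet potato with both tight: 1.972 servings and 2.426 servings → $2.81.
So the least-cost plan costs $2.81.

$2.81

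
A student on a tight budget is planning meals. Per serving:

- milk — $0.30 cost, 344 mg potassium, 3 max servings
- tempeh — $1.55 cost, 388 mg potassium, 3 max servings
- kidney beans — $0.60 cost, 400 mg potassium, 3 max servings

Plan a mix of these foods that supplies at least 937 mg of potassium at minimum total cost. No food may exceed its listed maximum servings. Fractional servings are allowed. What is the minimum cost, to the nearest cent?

$0.82

Cost per mg of potassium: milk $0.0009, kidney beans $0.0015, tempeh $0.0040.
Take 2.724 servings of milk: +937.0 mg potassium for $0.82 (total $0.82, still need 0.0 mg).
Greedy by cheapest-per-mg is optimal for a single linear constraint, so the minimum cost is $0.82.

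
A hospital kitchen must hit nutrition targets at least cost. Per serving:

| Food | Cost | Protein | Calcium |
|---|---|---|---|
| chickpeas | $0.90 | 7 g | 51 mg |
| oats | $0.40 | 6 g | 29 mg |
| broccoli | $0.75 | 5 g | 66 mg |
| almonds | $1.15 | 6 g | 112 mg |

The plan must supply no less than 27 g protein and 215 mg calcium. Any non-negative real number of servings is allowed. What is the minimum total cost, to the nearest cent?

chickpeas only: max(27/7, 215/51) = 4.216 servings → $3.79.
oats only: max(27/6, 215/29) = 7.414 servings → $2.97.
broccoli only: max(27/5, 215/66) = 5.4 servings → $4.05.
almonds only: max(27/6, 215/112) = 4.5 servings → $5.17.
chickpeas + oats: intersection lies outside the first quadrant.
chickpeas + broccoli with both tight: 3.415 servings and 0.6184 servings → $3.54.
chickpeas + almonds with both tight: 3.628 servings and 0.2678 servings → $3.57.
oats + broccoli with both tight: 2.817 servings and 2.02 servings → $2.64.
oats + almonds with both tight: 3.482 servings and 1.018 servings → $2.56.
broccoli + almonds: the both-tight solution has a negative serving — not a feasible corner.
Cheapest feasible corner: $2.56.

$2.56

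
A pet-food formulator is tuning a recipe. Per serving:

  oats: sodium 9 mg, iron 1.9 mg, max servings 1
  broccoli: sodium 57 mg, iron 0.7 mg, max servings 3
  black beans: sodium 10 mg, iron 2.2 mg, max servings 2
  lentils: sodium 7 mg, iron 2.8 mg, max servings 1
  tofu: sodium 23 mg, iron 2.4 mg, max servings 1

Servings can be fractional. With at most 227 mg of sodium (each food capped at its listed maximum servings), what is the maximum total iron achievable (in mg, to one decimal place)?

13.6 mg

Iron per mg sodium: lentils 0.4, black beans 0.22, oats 0.2111, tofu 0.1043, broccoli 0.01228.
Take 1 serving of lentils: uses 7 mg sodium, +2.8 mg iron (running total 2.8 mg).
Take 2 servings of black beans: uses 20 mg sodium, +4.4 mg iron (running total 7.2 mg).
Take 1 serving of oats: uses 9 mg sodium, +1.9 mg iron (running total 9.1 mg).
Take 1 serving of tofu: uses 23 mg sodium, +2.4 mg iron (running total 11.5 mg).
Take 2.947 servings of broccoli: uses 168 mg sodium, +2.1 mg iron (running total 13.6 mg).
Greedy by best ratio exhausts the sodium allowance optimally: 13.6 mg.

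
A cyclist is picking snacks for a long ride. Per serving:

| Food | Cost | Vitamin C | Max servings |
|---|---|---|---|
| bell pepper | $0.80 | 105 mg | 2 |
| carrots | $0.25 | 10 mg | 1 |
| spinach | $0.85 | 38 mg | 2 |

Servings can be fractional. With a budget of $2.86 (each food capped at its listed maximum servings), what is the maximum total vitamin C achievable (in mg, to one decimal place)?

266.3 mg

Vitamin C per dollar: bell pepper 131.2, spinach 44.71, carrots 40.
Take 2 servings of bell pepper: spends $1.60, +210.0 mg vitamin C (running total 210.0 mg).
Take 1.482 servings of spinach: spends $1.26, +56.3 mg vitamin C (running total 266.3 mg).
Filling greedily by vitamin C-per-dollar is optimal for one linear limit, giving 266.3 mg.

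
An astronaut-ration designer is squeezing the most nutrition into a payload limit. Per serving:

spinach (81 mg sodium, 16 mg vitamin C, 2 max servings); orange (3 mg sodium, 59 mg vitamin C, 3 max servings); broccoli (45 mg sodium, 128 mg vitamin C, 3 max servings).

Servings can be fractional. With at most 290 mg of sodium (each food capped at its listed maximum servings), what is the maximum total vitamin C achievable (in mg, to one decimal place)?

589.8 mg

Vitamin C per mg sodium: orange 19.67, broccoli 2.844, spinach 0.1975.
Take 3 servings of orange: uses 9 mg sodium, +177.0 mg vitamin C (running total 177.0 mg).
Take 3 servings of broccoli: uses 135 mg sodium, +384.0 mg vitamin C (running total 561.0 mg).
Take 1.802 servings of spinach: uses 146 mg sodium, +28.8 mg vitamin C (running total 589.8 mg).
Greedy by best ratio exhausts the sodium allowance optimally: 589.8 mg.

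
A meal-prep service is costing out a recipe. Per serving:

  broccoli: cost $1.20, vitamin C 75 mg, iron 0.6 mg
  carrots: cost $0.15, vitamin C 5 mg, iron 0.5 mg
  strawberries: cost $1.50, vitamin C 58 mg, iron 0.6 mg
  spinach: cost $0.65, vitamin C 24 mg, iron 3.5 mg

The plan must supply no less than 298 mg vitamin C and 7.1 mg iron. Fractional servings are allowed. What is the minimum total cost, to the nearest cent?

$5.15

At the optimum either one food covers both requirements or two foods hit both targets exactly; no other combination can be cheaper.
broccoli only: max(298/75, 7.1/0.6) = 11.83 servings → $14.20.
carrots only: max(298/5, 7.1/0.5) = 59.6 servings → $8.94.
strawberries only: max(298/58, 7.1/0.6) = 11.83 servings → $17.75.
spinach only: max(298/24, 7.1/3.5) = 12.42 servings → $8.07.
broccoli + carrots with both tight: 3.29 servings and 10.25 servings → $5.49.
broccoli + strawberries: the both-tight solution has a negative serving — not a feasible corner.
broccoli + spinach with both tight: 3.517 servings and 1.426 servings → $5.15.
carrots + strawberries with both tight: 8.962 servings and 4.365 servings → $7.89.
carrots + spinach with both targets exact would need a negative amount; discard.
strawberries + spinach with both tight: 4.627 servings and 1.235 servings → $7.74.
So the least-cost plan costs $5.15.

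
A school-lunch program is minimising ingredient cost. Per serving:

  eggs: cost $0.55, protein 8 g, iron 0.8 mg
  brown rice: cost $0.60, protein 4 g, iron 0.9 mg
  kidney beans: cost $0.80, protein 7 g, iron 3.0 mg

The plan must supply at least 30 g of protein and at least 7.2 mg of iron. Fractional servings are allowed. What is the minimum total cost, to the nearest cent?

$2.64

For a min-cost LP with two ≥-constraints, a basic feasible solution has at most two positive variables.
eggs only: max(30/8, 7.2/0.8) = 9 servings → $4.95.
brown rice only: max(30/4, 7.2/0.9) = 8 servings → $4.80.
kidney beans only: max(30/7, 7.2/3.0) = 4.286 servings → $3.43.
eggs + brown rice with both targets exact would need a negative amount; discard.
eggs + kidney beans with both tight: 2.152 servings and 1.826 servings → $2.64.
brown rice + kidney beans with both tight: 6.947 servings and 0.3158 servings → $4.42.
So the least-cost plan costs $2.64.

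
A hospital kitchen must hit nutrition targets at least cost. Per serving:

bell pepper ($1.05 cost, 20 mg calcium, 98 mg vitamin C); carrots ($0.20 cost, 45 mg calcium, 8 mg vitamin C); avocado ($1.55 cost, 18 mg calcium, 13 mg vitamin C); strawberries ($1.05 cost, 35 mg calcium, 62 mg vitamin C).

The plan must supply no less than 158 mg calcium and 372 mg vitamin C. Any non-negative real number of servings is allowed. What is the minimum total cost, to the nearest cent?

$4.20

Minimising a linear cost over {calcium ≥ 158, vitamin C ≥ 372, servings ≥ 0} — the optimum is at a vertex, using one or two foods.
bell pepper only: max(158/20, 372/98) = 7.9 servings → $8.29.
carrots only: max(158/45, 372/8) = 46.5 servings → $9.30.
avocado only: max(158/18, 372/13) = 28.62 servings → $44.35.
strawberries only: max(158/35, 372/62) = 6 servings → $6.30.
bell pepper + carrots with both tight: 3.641 servings and 1.893 servings → $4.20.
bell pepper + avocado with both tight: 3.086 servings and 5.348 servings → $11.53.
bell pepper + strawberries with both tight: 1.472 servings and 3.673 servings → $5.40.
carrots + avocado with both targets exact would need a negative amount; discard.
carrots + strawberries: the both-tight solution has a negative serving — not a feasible corner.
avocado + strawberries: the both-tight solution has a negative serving — not a feasible corner.
Cheapest feasible corner: $4.20.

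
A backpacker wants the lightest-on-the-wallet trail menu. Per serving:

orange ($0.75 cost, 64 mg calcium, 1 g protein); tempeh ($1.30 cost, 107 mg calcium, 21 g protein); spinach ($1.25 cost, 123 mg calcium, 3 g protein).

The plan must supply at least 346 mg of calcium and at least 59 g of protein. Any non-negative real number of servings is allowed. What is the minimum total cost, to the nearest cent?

An LP optimum is at a vertex; with two nutrient constraints at most two foods are used. Check each candidate.
orange only: max(346/64, 59/1) = 59 servings → $44.25.
tempeh only: max(346/107, 59/21) = 3.234 servings → $4.20.
spinach only: max(346/123, 59/3) = 19.67 servings → $24.58.
orange + tempeh with both tight: 0.7704 servings and 2.773 servings → $4.18.
orange + spinach with both targets exact would need a negative amount; discard.
tempeh + spinach with both tight: 2.749 servings and 0.4213 servings → $4.10.
Cheapest feasible corner: $4.10.

$4.10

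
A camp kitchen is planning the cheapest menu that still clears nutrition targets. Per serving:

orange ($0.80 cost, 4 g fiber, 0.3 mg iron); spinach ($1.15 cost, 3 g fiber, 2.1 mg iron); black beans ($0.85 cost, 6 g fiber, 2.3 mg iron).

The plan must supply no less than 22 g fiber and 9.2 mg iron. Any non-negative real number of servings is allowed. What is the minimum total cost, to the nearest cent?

For a min-cost LP with two ≥-constraints, a basic feasible solution has at most two positive variables.
orange only: max(22/4, 9.2/0.3) = 30.67 servings → $24.53.
spinach only: max(22/3, 9.2/2.1) = 7.333 servings → $8.43.
black beans only: max(22/6, 9.2/2.3) = 4 servings → $3.40.
orange + spinach with both tight: 2.48 servings and 4.027 servings → $6.61.
orange + black beans: intersection lies outside the first quadrant.
spinach + black beans with both tight: 0.807 servings and 3.263 servings → $3.70.
So the least-cost plan costs $3.40.

$3.40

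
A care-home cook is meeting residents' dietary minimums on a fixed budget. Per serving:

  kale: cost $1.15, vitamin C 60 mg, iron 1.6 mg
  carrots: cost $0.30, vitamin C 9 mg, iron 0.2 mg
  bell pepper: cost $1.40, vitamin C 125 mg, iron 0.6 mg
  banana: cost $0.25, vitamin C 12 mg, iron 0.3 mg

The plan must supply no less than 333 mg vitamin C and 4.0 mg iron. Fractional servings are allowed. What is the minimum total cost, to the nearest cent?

Check every corner: each single food scaled to meet both minima, and each pair solved so both constraints bind.
kale only: max(333/60, 4.0/1.6) = 5.55 servings → $6.38.
carrots only: max(333/9, 4.0/0.2) = 37 servings → $11.10.
bell pepper only: max(333/125, 4.0/0.6) = 6.667 servings → $9.33.
banana only: max(333/12, 4.0/0.3) = 27.75 servings → $6.94.
kale + carrots with both targets exact would need a negative amount; discard.
kale + bell pepper with both tight: 1.83 servings and 1.785 servings → $4.60.
kale + banana with both targets exact would need a negative amount; discard.
carrots + bell pepper with both tight: 15.32 servings and 1.561 servings → $6.78.
carrots + banana: intersection lies outside the first quadrant.
bell pepper + banana with both tight: 1.713 servings and 9.908 servings → $4.87.
Cheapest feasible corner: $4.60.

$4.60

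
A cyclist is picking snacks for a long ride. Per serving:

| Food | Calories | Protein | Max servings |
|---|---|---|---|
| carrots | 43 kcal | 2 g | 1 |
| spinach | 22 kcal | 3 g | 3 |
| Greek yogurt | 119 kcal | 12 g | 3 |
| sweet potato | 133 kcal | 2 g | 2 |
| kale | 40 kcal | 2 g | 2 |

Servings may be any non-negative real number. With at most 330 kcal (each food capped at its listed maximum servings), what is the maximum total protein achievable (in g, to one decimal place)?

35.6 g

Protein per kcal: spinach 0.1364, Greek yogurt 0.1008, kale 0.05, carrots 0.04651, sweet potato 0.01504.
Take 3 servings of spinach: uses 66 kcal, +9.0 g protein (running total 9.0 g).
Take 2.218 servings of Greek yogurt: uses 264 kcal, +26.6 g protein (running total 35.6 g).
Filling greedily by protein-per-kcal is optimal for one linear limit, giving 35.6 g.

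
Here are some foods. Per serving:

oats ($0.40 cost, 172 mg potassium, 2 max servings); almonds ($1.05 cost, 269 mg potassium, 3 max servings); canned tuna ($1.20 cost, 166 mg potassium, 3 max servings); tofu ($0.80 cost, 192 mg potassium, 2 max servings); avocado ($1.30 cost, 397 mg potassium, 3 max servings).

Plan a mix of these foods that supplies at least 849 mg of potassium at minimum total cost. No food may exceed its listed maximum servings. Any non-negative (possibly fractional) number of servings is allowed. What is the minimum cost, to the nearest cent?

$2.45

Cost per mg of potassium: oats $0.0023, avocado $0.0033, almonds $0.0039, tofu $0.0042, canned tuna $0.0072.
Take 2 servings of oats: +344.0 mg potassium for $0.80 (total $0.80, still need 505.0 mg).
Take 1.272 servings of avocado: +505.0 mg potassium for $1.65 (total $2.45, still need 0.0 mg).
Greedy by cheapest-per-mg is optimal for a single linear constraint, so the minimum cost is $2.45.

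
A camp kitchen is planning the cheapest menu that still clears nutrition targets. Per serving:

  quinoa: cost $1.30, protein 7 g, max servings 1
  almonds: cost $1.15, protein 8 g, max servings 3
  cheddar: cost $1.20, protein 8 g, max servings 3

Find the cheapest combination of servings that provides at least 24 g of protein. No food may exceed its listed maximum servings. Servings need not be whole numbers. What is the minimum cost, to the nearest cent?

Cost per g of protein: almonds $0.1437, cheddar $0.1500, quinoa $0.1857.
Take 3 servings of almonds: +24.0 g protein for $3.45 (total $3.45, still need 0.0 g).
Greedy by cheapest-per-g is optimal for a single linear constraint, so the minimum cost is $3.45.

$3.45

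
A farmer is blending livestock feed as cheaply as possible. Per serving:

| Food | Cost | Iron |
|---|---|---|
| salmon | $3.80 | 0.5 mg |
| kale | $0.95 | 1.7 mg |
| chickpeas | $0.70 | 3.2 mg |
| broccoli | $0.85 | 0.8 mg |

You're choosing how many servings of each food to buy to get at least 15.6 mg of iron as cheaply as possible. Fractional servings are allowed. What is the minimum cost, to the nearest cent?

$3.41

Cost per mg of iron: chickpeas $0.2188, kale $0.5588, broccoli $1.0625, salmon $7.6000.
With no serving limits, use only chickpeas: 15.6 mg / 3.2 mg = 4.875 servings × $0.70 = $3.41.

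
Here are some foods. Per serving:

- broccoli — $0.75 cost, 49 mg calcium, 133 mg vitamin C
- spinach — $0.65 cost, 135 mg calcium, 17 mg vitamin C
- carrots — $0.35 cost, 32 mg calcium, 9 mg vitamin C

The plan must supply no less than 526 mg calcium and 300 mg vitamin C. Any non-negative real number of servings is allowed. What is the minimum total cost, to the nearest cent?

$3.48

With two linear requirements the optimum uses one or two foods; enumerate the corners.
broccoli only: max(526/49, 300/133) = 10.73 servings → $8.05.
spinach only: max(526/135, 300/17) = 17.65 servings → $11.47.
carrots only: max(526/32, 300/9) = 33.33 servings → $11.67.
broccoli + spinach with both tight: 1.843 servings and 3.227 servings → $3.48.
broccoli + carrots with both tight: 1.275 servings and 14.48 servings → $6.03.
spinach + carrots: intersection lies outside the first quadrant.
Cheapest feasible corner: $3.48.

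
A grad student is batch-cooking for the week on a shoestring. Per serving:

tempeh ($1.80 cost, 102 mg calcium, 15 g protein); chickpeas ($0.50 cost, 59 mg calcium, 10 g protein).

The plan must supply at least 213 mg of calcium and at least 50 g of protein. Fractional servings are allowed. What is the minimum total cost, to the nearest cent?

$2.50

An LP optimum is at a vertex; with two nutrient constraints at most two foods are used. Check each candidate.
tempeh only: max(213/102, 50/15) = 3.333 servings → $6.00.
chickpeas only: max(213/59, 50/10) = 5 servings → $2.50.
tempeh + chickpeas: intersection lies outside the first quadrant.
So the least-cost plan costs $2.50.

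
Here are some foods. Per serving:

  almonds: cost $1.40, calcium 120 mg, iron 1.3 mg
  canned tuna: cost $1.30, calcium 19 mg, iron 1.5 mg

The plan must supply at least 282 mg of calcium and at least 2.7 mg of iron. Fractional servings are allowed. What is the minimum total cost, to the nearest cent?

$3.29

Minimising a linear cost over {calcium ≥ 282, iron ≥ 2.7, servings ≥ 0} — the optimum is at a vertex, using one or two foods.
almonds only: max(282/120, 2.7/1.3) = 2.35 servings → $3.29.
canned tuna only: max(282/19, 2.7/1.5) = 14.84 servings → $19.29.
almonds + canned tuna: intersection lies outside the first quadrant.
Cheapest feasible corner: $3.29.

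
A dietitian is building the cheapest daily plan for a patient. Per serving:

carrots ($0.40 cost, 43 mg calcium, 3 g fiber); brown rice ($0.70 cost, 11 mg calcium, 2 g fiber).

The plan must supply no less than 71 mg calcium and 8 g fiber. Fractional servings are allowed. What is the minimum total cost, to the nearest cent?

This is a tiny linear program; its minimum lies at a vertex of the feasible set. List the vertices and price them.
carrots only: max(71/43, 8/3) = 2.667 servings → $1.07.
brown rice only: max(71/11, 8/2) = 6.455 servings → $4.52.
carrots + brown rice with both tight: 1.019 servings and 2.472 servings → $2.14.
So the least-cost plan costs $1.07.

$1.07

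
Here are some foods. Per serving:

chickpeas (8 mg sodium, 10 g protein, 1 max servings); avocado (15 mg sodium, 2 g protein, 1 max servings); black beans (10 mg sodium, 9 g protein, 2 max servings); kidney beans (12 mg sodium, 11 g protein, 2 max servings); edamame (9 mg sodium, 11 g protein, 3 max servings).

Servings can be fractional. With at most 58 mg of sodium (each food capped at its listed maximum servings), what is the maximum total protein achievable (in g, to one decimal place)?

Protein per mg sodium: chickpeas 1.25, edamame 1.222, kidney beans 0.9167, black beans 0.9, avocado 0.1333.
Take 1 serving of chickpeas: uses 8 mg sodium, +10.0 g protein (running total 10.0 g).
Take 3 servings of edamame: uses 27 mg sodium, +33.0 g protein (running total 43.0 g).
Take 1.917 servings of kidney beans: uses 23 mg sodium, +21.1 g protein (running total 64.1 g).
Filling greedily by protein-per-mg sodium is optimal for one linear limit, giving 64.1 g.

64.1 g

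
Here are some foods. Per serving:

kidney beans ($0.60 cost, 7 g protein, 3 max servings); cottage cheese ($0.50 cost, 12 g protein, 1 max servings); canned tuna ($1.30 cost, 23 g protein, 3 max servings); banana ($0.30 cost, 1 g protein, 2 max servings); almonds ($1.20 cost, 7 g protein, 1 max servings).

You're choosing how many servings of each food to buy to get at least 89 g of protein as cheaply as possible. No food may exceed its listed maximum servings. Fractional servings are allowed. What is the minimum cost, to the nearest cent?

$5.09

Cost per g of protein: cottage cheese $0.0417, canned tuna $0.0565, kidney beans $0.0857, almonds $0.1714, banana $0.3000.
Take 1 serving of cottage cheese: +12.0 g protein for $0.50 (total $0.50, still need 77.0 g).
Take 3 servings of canned tuna: +69.0 g protein for $3.90 (total $4.40, still need 8.0 g).
Take 1.143 servings of kidney beans: +8.0 g protein for $0.69 (total $5.09, still need 0.0 g).
Greedy by cheapest-per-g is optimal for a single linear constraint, so the minimum cost is $5.09.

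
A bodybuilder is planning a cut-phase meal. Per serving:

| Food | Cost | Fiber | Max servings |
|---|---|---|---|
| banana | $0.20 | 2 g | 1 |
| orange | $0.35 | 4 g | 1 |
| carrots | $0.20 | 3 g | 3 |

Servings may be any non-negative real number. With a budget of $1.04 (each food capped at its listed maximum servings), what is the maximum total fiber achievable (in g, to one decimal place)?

Fiber per dollar: carrots 15, orange 11.43, banana 10.
Take 3 servings of carrots: spends $0.60, +9.0 g fiber (running total 9.0 g).
Take 1 serving of orange: spends $0.35, +4.0 g fiber (running total 13.0 g).
Take 0.45 servings of banana: spends $0.09, +0.9 g fiber (running total 13.9 g).
Greedy by best ratio exhausts the cost allowance optimally: 13.9 g.

13.9 g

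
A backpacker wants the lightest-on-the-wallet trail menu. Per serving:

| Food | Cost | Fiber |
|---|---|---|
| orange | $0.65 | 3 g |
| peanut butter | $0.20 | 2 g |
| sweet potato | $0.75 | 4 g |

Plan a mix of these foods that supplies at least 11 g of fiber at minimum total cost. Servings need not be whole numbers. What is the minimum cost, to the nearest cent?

$1.10

Cost per g of fiber: peanut butter $0.1000, sweet potato $0.1875, orange $0.2167.
With no serving limits, use only peanut butter: 11 g / 2 g = 5.5 servings × $0.20 = $1.10.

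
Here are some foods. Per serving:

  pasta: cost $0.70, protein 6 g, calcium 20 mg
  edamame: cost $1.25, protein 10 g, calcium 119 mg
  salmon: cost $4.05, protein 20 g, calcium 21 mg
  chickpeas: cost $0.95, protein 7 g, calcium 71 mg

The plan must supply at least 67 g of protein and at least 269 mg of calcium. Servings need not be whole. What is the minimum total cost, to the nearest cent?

Two binding constraints pin down two serving amounts, so the optimal mix uses at most two foods. The candidates are each food alone (scaled to the tighter of protein/calcium) and each pair with both constraints tight.
pasta only: max(67/6, 269/20) = 13.45 servings → $9.41.
edamame only: max(67/10, 269/119) = 6.7 servings → $8.38.
salmon only: max(67/20, 269/21) = 12.81 servings → $51.88.
chickpeas only: max(67/7, 269/71) = 9.571 servings → $9.09.
pasta + edamame with both tight: 10.28 servings and 0.5331 servings → $7.86.
pasta + salmon: intersection lies outside the first quadrant.
pasta + chickpeas with both tight: 10.05 servings and 0.958 servings → $7.94.
edamame + salmon with both tight: 1.831 servings and 2.435 servings → $12.15.
edamame + chickpeas: intersection lies outside the first quadrant.
salmon + chickpeas with both tight: 2.258 servings and 3.121 servings → $12.11.
So the least-cost plan costs $7.86.

$7.86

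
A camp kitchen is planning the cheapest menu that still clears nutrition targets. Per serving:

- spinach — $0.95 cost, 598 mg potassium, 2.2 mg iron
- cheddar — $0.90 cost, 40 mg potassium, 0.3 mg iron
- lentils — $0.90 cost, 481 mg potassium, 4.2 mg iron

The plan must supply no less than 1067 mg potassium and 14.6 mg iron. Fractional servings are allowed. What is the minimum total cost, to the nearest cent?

$3.13

spinach only: max(1067/598, 14.6/2.2) = 6.636 servings → $6.30.
cheddar only: max(1067/40, 14.6/0.3) = 48.67 servings → $43.80.
lentils only: max(1067/481, 14.6/4.2) = 3.476 servings → $3.13.
spinach + cheddar: intersection lies outside the first quadrant.
spinach + lentils with both targets exact would need a negative amount; discard.
cheddar + lentils: intersection lies outside the first quadrant.
Cheapest feasible corner: $3.13.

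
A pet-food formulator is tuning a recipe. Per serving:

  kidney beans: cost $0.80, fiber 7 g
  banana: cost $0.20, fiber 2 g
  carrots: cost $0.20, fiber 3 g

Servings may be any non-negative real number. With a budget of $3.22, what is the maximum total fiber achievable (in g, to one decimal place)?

48.3 g

Fiber per dollar: carrots 15, banana 10, kidney beans 8.75.
With no serving limits, spend the whole cost allowance on carrots: $3.22 / $0.20 × 3 g = 48.3 g.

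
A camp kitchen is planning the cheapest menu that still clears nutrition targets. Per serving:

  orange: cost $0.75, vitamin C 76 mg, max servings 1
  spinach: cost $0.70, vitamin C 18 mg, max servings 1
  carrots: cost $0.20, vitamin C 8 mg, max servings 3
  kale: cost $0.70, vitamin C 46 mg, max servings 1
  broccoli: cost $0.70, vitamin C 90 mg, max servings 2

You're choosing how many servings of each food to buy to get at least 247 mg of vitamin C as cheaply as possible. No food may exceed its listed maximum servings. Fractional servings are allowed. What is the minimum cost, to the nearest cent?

$2.06

Cost per mg of vitamin C: broccoli $0.0078, orange $0.0099, kale $0.0152, carrots $0.0250, spinach $0.0389.
Take 2 servings of broccoli: +180.0 mg vitamin C for $1.40 (total $1.40, still need 67.0 mg).
Take 0.8816 servings of orange: +67.0 mg vitamin C for $0.66 (total $2.06, still need 0.0 mg).
Filling from the cheapest source first is optimal under one linear minimum: $2.06.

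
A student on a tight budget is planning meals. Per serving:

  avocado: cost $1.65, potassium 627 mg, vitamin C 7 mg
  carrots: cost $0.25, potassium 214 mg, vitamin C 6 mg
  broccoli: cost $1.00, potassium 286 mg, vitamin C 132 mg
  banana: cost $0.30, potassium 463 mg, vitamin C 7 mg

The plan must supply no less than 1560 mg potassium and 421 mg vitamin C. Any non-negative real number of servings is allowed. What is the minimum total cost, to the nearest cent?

$3.55

avocado only: max(1560/627, 421/7) = 60.14 servings → $99.24.
carrots only: max(1560/214, 421/6) = 70.17 servings → $17.54.
broccoli only: max(1560/286, 421/132) = 5.455 servings → $5.45.
banana only: max(1560/463, 421/7) = 60.14 servings → $18.04.
avocado + carrots: the both-tight solution has a negative serving — not a feasible corner.
avocado + broccoli with both tight: 1.059 servings and 3.133 servings → $4.88.
avocado + banana: the both-tight solution has a negative serving — not a feasible corner.
carrots + broccoli with both tight: 3.223 servings and 3.043 servings → $3.85.
carrots + banana with both targets exact would need a negative amount; discard.
broccoli + banana with both tight: 3.113 servings and 1.447 servings → $3.55.
Cheapest feasible corner: $3.55.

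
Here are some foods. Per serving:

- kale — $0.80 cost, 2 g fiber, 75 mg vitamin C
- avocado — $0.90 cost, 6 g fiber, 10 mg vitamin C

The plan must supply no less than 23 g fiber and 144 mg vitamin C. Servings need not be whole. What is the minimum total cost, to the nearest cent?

$4.19

Compare the cost at each extreme point of the feasible region.
kale only: max(23/2, 144/75) = 11.5 servings → $9.20.
avocado only: max(23/6, 144/10) = 14.4 servings → $12.96.
kale + avocado with both tight: 1.474 servings and 3.342 servings → $4.19.
Cheapest feasible corner: $4.19.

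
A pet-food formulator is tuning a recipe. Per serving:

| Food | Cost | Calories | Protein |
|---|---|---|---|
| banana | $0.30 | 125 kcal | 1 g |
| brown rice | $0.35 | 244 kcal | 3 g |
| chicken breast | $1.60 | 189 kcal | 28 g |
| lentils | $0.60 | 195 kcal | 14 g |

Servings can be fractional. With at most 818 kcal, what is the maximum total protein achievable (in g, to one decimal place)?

121.2 g

Protein per kcal: chicken breast 0.1481, lentils 0.07179, brown rice 0.0123, banana 0.008.
With no serving limits, spend the whole calories allowance on chicken breast: 818 kcal / 189 kcal × 28 g = 121.2 g.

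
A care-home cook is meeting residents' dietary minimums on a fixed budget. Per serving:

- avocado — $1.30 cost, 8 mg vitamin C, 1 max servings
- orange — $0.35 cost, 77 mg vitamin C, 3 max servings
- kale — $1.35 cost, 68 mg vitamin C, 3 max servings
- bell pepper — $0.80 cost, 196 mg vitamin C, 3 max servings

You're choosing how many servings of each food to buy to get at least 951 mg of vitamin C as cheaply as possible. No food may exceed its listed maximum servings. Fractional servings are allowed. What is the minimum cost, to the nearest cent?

$6.07

Cost per mg of vitamin C: bell pepper $0.0041, orange $0.0045, kale $0.0199, avocado $0.1625.
Take 3 servings of bell pepper: +588.0 mg vitamin C for $2.40 (total $2.40, still need 363.0 mg).
Take 3 servings of orange: +231.0 mg vitamin C for $1.05 (total $3.45, still need 132.0 mg).
Take 1.941 servings of kale: +132.0 mg vitamin C for $2.62 (total $6.07, still need 0.0 mg).
Filling from the cheapest source first is optimal under one linear minimum: $6.07.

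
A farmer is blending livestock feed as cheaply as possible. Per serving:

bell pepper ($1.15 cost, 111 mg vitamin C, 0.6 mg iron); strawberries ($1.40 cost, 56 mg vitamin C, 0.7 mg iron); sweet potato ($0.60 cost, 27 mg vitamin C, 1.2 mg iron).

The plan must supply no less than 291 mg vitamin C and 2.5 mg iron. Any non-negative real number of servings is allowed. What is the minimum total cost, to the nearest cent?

$3.30

With two linear requirements the optimum uses one or two foods; enumerate the corners.
bell pepper only: max(291/111, 2.5/0.6) = 4.167 servings → $4.79.
strawberries only: max(291/56, 2.5/0.7) = 5.196 servings → $7.28.
sweet potato only: max(291/27, 2.5/1.2) = 10.78 servings → $6.47.
bell pepper + strawberries with both tight: 1.444 servings and 2.333 servings → $4.93.
bell pepper + sweet potato with both tight: 2.408 servings and 0.8795 servings → $3.30.
strawberries + sweet potato with both targets exact would need a negative amount; discard.
So the least-cost plan costs $3.30.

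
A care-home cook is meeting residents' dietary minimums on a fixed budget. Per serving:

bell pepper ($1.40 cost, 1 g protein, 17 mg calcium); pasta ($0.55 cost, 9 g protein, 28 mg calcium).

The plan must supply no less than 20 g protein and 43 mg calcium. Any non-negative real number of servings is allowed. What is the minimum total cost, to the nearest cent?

A basic optimal solution has at most two foods positive. Try each food alone and each pair with both targets met exactly.
bell pepper only: max(20/1, 43/17) = 20 servings → $28.00.
pasta only: max(20/9, 43/28) = 2.222 servings → $1.22.
bell pepper + pasta with both targets exact would need a negative amount; discard.
So the least-cost plan costs $1.22.

$1.22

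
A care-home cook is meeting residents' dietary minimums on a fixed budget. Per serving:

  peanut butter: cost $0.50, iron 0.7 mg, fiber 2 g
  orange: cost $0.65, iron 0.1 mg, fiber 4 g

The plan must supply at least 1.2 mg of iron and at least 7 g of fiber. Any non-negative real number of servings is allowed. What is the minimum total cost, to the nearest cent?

The cheapest plan sits at a corner of the feasible region — with two constraints it uses at most two foods.
peanut butter only: max(1.2/0.7, 7/2) = 3.5 servings → $1.75.
orange only: max(1.2/0.1, 7/4) = 12 servings → $7.80.
peanut butter + orange with both tight: 1.577 servings and 0.9615 servings → $1.41.
The minimum over all feasible corners is $1.41.

$1.41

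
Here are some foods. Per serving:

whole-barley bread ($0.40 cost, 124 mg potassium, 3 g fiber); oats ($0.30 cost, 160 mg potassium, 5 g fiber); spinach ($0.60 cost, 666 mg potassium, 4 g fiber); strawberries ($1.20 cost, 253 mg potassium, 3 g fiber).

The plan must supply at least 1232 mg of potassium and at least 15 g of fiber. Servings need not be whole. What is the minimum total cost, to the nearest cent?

$1.40

An LP optimum is at a vertex; with two nutrient constraints at most two foods are used. Check each candidate.
whole-barley bread only: max(1232/124, 15/3) = 9.935 servings → $3.97.
oats only: max(1232/160, 15/5) = 7.7 servings → $2.31.
spinach only: max(1232/666, 15/4) = 3.75 servings → $2.25.
strawberries only: max(1232/253, 15/3) = 5 servings → $6.00.
whole-barley bread + oats: the both-tight solution has a negative serving — not a feasible corner.
whole-barley bread + spinach with both tight: 3.37 servings and 1.222 servings → $2.08.
whole-barley bread + strawberries with both tight: 0.2558 servings and 4.744 servings → $5.80.
oats + spinach with both tight: 1.882 servings and 1.398 servings → $1.40.
oats + strawberries with both tight: 0.1261 servings and 4.79 servings → $5.79.
spinach + strawberries: intersection lies outside the first quadrant.
So the least-cost plan costs $1.40.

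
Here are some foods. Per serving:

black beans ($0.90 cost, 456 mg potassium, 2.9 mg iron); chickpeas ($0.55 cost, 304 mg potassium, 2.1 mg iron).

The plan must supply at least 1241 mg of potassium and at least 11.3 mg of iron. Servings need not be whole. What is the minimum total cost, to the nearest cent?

$2.96

black beans only: max(1241/456, 11.3/2.9) = 3.897 servings → $3.51.
chickpeas only: max(1241/304, 11.3/2.1) = 5.381 servings → $2.96.
black beans + chickpeas with both targets exact would need a negative amount; discard.
Cheapest feasible corner: $2.96.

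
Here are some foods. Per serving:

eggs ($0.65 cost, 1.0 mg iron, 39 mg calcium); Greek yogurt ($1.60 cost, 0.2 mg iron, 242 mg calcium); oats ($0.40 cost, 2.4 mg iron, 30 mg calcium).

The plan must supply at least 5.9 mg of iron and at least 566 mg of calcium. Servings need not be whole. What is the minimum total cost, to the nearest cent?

$4.20

Minimising a linear cost over {iron ≥ 5.9, calcium ≥ 566, servings ≥ 0} — the optimum is at a vertex, using one or two foods.
eggs only: max(5.9/1.0, 566/39) = 14.51 servings → $9.43.
Greek yogurt only: max(5.9/0.2, 566/242) = 29.5 servings → $47.20.
oats only: max(5.9/2.4, 566/30) = 18.87 servings → $7.55.
eggs + Greek yogurt with both tight: 5.613 servings and 1.434 servings → $5.94.
eggs + oats: the both-tight solution has a negative serving — not a feasible corner.
Greek yogurt + oats with both tight: 2.055 servings and 2.287 servings → $4.20.
So the least-cost plan costs $4.20.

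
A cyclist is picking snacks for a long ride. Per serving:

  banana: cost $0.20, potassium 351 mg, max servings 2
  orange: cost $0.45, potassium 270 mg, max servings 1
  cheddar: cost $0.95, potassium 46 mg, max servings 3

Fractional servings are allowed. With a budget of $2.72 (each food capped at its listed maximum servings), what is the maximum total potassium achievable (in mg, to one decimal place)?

Potassium per dollar: banana 1755, orange 600, cheddar 48.42.
Take 2 servings of banana: spends $0.40, +702.0 mg potassium (running total 702.0 mg).
Take 1 serving of orange: spends $0.45, +270.0 mg potassium (running total 972.0 mg).
Take 1.968 servings of cheddar: spends $1.87, +90.5 mg potassium (running total 1062.5 mg).
Greedy by best ratio exhausts the cost allowance optimally: 1062.5 mg.

1062.5 mg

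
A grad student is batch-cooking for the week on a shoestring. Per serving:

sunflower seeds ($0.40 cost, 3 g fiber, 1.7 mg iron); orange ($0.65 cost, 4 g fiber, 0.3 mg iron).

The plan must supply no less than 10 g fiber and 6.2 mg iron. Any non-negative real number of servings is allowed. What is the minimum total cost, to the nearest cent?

$1.46

The cheapest plan sits at a corner of the feasible region — with two constraints it uses at most two foods.
sunflower seeds only: max(10/3, 6.2/1.7) = 3.647 servings → $1.46.
orange only: max(10/4, 6.2/0.3) = 20.67 servings → $13.43.
sunflower seeds + orange: the both-tight solution has a negative serving — not a feasible corner.
Cheapest feasible corner: $1.46.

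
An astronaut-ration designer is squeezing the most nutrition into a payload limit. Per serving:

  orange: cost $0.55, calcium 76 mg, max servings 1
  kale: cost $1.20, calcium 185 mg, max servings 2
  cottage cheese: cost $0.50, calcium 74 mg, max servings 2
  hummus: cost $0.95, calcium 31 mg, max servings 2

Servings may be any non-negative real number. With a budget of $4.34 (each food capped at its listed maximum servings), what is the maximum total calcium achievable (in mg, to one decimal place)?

Calcium per dollar: kale 154.2, cottage cheese 148, orange 138.2, hummus 32.63.
Take 2 servings of kale: spends $2.40, +370.0 mg calcium (running total 370.0 mg).
Take 2 servings of cottage cheese: spends $1.00, +148.0 mg calcium (running total 518.0 mg).
Take 1 serving of orange: spends $0.55, +76.0 mg calcium (running total 594.0 mg).
Take 0.4105 servings of hummus: spends $0.39, +12.7 mg calcium (running total 606.7 mg).
Greedy by best ratio exhausts the cost allowance optimally: 606.7 mg.

606.7 mg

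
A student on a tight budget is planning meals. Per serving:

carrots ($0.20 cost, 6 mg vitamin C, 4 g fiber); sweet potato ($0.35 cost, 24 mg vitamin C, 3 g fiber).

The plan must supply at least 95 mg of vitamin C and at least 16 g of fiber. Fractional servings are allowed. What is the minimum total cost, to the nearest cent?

$1.53

The cheapest plan sits at a corner of the feasible region — with two constraints it uses at most two foods.
carrots only: max(95/6, 16/4) = 15.83 servings → $3.17.
sweet potato only: max(95/24, 16/3) = 5.333 servings → $1.87.
carrots + sweet potato with both tight: 1.269 servings and 3.641 servings → $1.53.
The minimum over all feasible corners is $1.53.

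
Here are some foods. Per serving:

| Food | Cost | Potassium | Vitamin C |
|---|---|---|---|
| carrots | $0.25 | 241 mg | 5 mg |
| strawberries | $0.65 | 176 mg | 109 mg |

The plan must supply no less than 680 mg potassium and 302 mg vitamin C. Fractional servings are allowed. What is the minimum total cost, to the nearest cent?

$1.98

With two linear requirements the optimum uses one or two foods; enumerate the corners.
carrots only: max(680/241, 302/5) = 60.4 servings → $15.10.
strawberries only: max(680/176, 302/109) = 3.864 servings → $2.51.
carrots + strawberries with both tight: 0.8259 servings and 2.733 servings → $1.98.
So the least-cost plan costs $1.98.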